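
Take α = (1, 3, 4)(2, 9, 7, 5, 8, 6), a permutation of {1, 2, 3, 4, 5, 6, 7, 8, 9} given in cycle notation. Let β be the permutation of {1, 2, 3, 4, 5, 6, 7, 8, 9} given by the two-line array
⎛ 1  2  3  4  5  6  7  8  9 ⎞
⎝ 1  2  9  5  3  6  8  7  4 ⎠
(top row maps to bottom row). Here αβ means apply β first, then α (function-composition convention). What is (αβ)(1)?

(αβ)(1) = α(β(1)). β(1) = 1, then α(1) = 3. So (αβ)(1) = 3.

3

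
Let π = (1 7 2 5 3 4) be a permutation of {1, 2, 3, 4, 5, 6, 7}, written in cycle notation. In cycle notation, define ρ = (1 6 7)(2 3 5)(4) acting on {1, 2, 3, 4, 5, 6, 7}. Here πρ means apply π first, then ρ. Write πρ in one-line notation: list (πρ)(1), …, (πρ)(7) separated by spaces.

(πρ)(x) = ρ(π(x)). Computing each image: ρ(π(1)) = ρ(7) = 1, ρ(π(2)) = ρ(5) = 2, ρ(π(3)) = ρ(4) = 4, ρ(π(4)) = ρ(1) = 6, ρ(π(5)) = ρ(3) = 5, ρ(π(6)) = ρ(6) = 7, ρ(π(7)) = ρ(2) = 3.
Hence πρ = [1 2 4 6 5 7 3].

1 2 4 6 5 7 3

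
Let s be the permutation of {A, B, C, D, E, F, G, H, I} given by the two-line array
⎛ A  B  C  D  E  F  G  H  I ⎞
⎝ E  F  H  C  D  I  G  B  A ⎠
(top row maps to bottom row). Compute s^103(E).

A

Tracing E → D → … returns to E after 8 steps, so E lies in an 8-cycle (A E D C H B F I).
Since the cycle has length 8, s^103 acts on it the same as s^7 (103 mod 8 = 7).
Stepping 7 places around the cycle: E → D → C → H → B → F → I → A.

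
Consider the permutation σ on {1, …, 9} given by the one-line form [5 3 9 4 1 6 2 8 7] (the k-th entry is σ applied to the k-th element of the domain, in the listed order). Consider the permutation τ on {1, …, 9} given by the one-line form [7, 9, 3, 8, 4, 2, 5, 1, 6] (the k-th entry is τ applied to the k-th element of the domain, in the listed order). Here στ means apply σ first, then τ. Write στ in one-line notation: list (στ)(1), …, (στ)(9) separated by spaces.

4 3 6 8 7 2 9 1 5

Chase each element through σ then τ: 1 → 5 → 4; 2 → 3 → 3; 3 → 9 → 6; 4 → 4 → 8; 5 → 1 → 7; 6 → 6 → 2; 7 → 2 → 9; 8 → 8 → 1; 9 → 7 → 5.
So στ in one-line form is 4 3 6 8 7 2 9 1 5.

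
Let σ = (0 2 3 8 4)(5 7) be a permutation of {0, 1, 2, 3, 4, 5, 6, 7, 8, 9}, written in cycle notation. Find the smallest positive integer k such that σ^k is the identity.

The cycle type of σ is (5, 2, 1, 1, 1).
The order is lcm(5, 2) = 10.

10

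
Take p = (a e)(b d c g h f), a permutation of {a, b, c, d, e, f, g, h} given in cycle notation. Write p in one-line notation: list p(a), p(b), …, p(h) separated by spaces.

Each element maps to the next entry in its cycle (wrapping to the front): a→e, b→d, c→g, d→c, e→a, f→b, g→h, h→f.
So the one-line form is e d g c a b h f.

e d g c a b h f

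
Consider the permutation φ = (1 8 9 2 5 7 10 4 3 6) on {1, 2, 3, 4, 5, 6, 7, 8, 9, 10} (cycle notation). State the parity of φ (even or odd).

odd

The cycle lengths are 10.
A cycle of length ℓ contributes ℓ−1 transpositions, so φ is a product of 9 transpositions — odd.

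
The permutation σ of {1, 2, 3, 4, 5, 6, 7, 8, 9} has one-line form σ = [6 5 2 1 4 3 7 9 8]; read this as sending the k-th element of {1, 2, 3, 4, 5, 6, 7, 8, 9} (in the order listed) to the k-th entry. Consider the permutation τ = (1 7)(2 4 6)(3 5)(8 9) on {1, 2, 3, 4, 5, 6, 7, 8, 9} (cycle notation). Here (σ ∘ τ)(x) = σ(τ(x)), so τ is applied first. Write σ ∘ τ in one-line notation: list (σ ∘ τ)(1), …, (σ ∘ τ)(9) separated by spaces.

7 1 4 3 2 5 6 8 9

(σ ∘ τ)(x) = σ(τ(x)). Computing each image: σ(τ(1)) = σ(7) = 7, σ(τ(2)) = σ(4) = 1, σ(τ(3)) = σ(5) = 4, σ(τ(4)) = σ(6) = 3, σ(τ(5)) = σ(3) = 2, σ(τ(6)) = σ(2) = 5, σ(τ(7)) = σ(1) = 6, σ(τ(8)) = σ(9) = 8, σ(τ(9)) = σ(8) = 9.
Hence σ ∘ τ = [7 1 4 3 2 5 6 8 9].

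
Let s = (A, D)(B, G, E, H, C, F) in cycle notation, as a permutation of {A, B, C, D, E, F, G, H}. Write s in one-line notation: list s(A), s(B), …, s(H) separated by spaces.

Each element maps to the next entry in its cycle (wrapping to the front): A↦D, B↦G, C↦F, D↦A, E↦H, F↦B, G↦E, H↦C.
Listing these in domain order gives D G F A H B E C.

D G F A H B E C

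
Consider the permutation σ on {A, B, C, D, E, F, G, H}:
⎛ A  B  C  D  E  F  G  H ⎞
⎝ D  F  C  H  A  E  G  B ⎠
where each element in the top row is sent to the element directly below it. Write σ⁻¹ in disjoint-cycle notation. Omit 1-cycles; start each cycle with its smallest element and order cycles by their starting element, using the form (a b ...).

The cycle decomposition of σ is (A D H B F E).
Reversing each cycle (and rotating so the smallest element leads) gives σ⁻¹ = (A E F B H D).

(A E F B H D)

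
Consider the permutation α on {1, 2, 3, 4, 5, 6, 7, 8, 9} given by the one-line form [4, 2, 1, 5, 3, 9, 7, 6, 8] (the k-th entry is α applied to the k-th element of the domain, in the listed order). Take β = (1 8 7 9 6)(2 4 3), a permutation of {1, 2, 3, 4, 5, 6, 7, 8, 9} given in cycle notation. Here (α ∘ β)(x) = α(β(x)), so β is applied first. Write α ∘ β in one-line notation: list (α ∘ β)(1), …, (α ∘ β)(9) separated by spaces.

6 5 2 1 3 4 8 7 9

Chase each element through β then α: 1 → 8 → 6; 2 → 4 → 5; 3 → 2 → 2; 4 → 3 → 1; 5 → 5 → 3; 6 → 1 → 4; 7 → 9 → 8; 8 → 7 → 7; 9 → 6 → 9.
So α ∘ β in one-line form is 6 5 2 1 3 4 8 7 9.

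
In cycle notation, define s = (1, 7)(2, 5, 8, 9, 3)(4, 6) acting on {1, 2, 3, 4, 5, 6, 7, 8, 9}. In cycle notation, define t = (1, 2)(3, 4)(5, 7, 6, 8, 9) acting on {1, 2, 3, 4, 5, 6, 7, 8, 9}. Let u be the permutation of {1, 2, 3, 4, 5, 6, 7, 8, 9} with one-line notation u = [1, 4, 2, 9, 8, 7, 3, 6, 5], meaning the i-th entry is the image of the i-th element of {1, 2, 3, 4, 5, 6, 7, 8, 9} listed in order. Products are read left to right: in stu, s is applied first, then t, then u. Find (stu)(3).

Chase 3: s(3) = 2; t(2) = 1; u(1) = 1. Hence (stu)(3) = 1.

1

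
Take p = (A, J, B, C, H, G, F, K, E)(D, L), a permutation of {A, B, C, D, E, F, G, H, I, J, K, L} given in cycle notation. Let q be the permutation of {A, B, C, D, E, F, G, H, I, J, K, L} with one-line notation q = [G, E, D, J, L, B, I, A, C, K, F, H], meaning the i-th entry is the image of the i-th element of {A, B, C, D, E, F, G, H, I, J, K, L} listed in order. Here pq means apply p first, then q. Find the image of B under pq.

p(B) = C, then q(C) = D; composing gives (pq)(B) = D.

D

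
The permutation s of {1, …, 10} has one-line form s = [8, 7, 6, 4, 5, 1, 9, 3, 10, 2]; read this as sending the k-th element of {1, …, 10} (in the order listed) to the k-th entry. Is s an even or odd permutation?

even

In disjoint-cycle form the cycle lengths are 4, 4, 1, 1.
A cycle of length ℓ contributes ℓ−1 transpositions, so s is a product of 3 + 3 = 6 transpositions — even.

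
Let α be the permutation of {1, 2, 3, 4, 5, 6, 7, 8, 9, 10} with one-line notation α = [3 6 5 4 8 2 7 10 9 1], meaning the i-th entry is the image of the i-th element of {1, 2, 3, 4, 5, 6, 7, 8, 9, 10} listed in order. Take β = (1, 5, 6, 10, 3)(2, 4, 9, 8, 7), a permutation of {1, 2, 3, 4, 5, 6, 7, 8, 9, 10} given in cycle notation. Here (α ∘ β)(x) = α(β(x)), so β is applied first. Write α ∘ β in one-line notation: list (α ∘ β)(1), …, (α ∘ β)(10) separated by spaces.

(α ∘ β)(x) = α(β(x)). Computing each image: α(β(1)) = α(5) = 8, α(β(2)) = α(4) = 4, α(β(3)) = α(1) = 3, α(β(4)) = α(9) = 9, α(β(5)) = α(6) = 2, α(β(6)) = α(10) = 1, α(β(7)) = α(2) = 6, α(β(8)) = α(7) = 7, α(β(9)) = α(8) = 10, α(β(10)) = α(3) = 5.
Hence α ∘ β = [8 4 3 9 2 1 6 7 10 5].

8 4 3 9 2 1 6 7 10 5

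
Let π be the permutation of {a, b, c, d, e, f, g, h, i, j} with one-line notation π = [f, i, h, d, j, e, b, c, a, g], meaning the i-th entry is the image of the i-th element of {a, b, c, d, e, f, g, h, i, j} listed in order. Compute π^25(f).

Tracing f → e → … returns to f after 7 steps, so f lies in a 7-cycle (a f e j g b i).
Since the cycle has length 7, π^25 acts on it the same as π^4 (25 mod 7 = 4).
Stepping 4 places around the cycle: f → e → j → g → b.

b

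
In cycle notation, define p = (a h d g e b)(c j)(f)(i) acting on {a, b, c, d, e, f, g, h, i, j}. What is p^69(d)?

b

d lies in the 6-cycle (a h d g e b).
Powers repeat with period 6 on this cycle, and 69 mod 6 = 3, so p^69(d) = p^3(d).
Advancing 3 steps from d: d → g → e → b.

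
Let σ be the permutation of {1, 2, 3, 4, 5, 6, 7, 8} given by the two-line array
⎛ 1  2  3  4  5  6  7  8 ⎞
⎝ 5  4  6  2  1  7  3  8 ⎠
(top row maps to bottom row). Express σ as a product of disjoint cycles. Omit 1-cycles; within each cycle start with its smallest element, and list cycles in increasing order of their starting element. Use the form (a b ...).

(1 5)(2 4)(3 6 7)

From 1: 1 → 5 → 1, closing the cycle (1 5).
Repeating from the next unused element and collecting all non-trivial cycles gives (1 5)(2 4)(3 6 7).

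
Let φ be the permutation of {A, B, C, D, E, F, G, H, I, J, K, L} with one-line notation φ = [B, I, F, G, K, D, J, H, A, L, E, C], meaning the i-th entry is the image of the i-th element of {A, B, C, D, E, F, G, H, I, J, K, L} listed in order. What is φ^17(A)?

I

Tracing A → B → … returns to A after 3 steps, so A lies in a 3-cycle (A, B, I).
Since the cycle has length 3, φ^17 acts on it the same as φ^2 (17 mod 3 = 2).
Advancing 2 steps from A: A → B → I.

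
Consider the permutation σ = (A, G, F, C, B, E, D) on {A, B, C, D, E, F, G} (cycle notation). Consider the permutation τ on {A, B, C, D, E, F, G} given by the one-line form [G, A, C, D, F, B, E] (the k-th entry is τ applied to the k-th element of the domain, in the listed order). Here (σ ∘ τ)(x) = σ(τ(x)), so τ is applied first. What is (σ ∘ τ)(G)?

First apply τ: τ(G) = E, then σ(E) = D. Thus (σ ∘ τ)(G) = D.

D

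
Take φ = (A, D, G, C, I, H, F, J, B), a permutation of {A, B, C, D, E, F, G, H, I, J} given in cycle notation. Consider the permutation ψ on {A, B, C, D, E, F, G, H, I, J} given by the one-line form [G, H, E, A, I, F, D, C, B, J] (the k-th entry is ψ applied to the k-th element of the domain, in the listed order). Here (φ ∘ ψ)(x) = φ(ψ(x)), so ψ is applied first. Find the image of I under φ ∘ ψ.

First apply ψ: ψ(I) = B, then φ(B) = A. Thus (φ ∘ ψ)(I) = A.

A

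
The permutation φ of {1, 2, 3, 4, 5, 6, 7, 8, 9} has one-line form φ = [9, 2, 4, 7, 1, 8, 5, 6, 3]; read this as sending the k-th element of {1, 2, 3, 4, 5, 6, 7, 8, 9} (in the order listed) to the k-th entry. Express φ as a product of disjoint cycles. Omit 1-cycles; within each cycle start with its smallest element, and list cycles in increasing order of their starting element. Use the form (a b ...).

(1 9 3 4 7 5)(6 8)

Start at 1 and follow images: 1 → 9 → 3 → 4 → 7 → 5 → 1, giving the cycle (1 9 3 4 7 5).
Repeating from the next unused element and collecting all non-trivial cycles gives (1 9 3 4 7 5)(6 8).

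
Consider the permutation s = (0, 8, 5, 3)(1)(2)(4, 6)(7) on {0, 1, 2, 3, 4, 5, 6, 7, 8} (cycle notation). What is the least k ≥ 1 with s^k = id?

The disjoint cycles have lengths 4, 2, 1, 1, 1.
The order is lcm(4, 2) = 4.

4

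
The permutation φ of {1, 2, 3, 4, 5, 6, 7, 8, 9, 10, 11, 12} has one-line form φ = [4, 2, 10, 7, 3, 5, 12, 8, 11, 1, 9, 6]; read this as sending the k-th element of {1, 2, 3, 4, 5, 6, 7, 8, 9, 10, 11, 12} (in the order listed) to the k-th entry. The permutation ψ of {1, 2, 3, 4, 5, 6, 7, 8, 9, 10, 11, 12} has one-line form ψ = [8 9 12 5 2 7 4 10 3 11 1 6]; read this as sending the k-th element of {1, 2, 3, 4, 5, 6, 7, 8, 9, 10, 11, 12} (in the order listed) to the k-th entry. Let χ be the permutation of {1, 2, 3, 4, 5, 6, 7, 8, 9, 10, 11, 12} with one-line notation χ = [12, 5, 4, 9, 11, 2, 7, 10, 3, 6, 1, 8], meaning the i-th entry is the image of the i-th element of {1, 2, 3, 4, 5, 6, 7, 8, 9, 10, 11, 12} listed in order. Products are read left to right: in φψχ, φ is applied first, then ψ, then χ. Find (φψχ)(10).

10

(φψχ)(10) = χ(ψ(φ(10))). φ(10) = 1, then ψ(1) = 8, then χ(8) = 10, so the result is 10.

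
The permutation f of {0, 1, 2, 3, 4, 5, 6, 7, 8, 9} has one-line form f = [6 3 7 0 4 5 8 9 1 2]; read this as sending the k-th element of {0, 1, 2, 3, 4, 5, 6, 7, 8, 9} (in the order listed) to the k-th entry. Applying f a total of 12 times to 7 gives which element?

7

Tracing 7 → 9 → … returns to 7 after 3 steps, so 7 lies in a 3-cycle (2, 7, 9).
Since the cycle has length 3, f^12 acts on it the same as f^0 (12 mod 3 = 0).
So f^12(7) = 7.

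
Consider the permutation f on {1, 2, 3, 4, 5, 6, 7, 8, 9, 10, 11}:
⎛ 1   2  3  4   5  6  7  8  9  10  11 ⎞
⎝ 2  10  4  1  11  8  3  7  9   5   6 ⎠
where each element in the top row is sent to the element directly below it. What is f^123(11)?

7

Tracing 11 → 6 → … returns to 11 after 10 steps, so 11 lies in a 10-cycle (1, 2, 10, 5, 11, 6, 8, 7, 3, 4).
On a 10-cycle, f^10 is the identity, so f^123 = f^3 there (123 ≡ 3 mod 10).
Advancing 3 steps from 11: 11 → 6 → 8 → 7.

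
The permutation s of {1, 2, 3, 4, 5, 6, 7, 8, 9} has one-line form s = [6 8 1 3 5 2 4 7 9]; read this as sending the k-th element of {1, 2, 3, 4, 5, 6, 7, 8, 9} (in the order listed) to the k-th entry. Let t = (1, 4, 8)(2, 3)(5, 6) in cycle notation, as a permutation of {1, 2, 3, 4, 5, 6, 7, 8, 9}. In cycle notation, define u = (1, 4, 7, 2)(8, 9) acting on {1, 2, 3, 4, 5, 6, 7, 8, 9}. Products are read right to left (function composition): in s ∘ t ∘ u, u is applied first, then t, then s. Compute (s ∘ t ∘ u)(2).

Chase 2: u(2) = 1; t(1) = 4; s(4) = 3. Hence (s ∘ t ∘ u)(2) = 3.

3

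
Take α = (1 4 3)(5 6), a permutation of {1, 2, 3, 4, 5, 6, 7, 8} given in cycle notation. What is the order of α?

6

The disjoint cycles have lengths 3, 2, 1, 1, 1.
The order is lcm(3, 2) = 6.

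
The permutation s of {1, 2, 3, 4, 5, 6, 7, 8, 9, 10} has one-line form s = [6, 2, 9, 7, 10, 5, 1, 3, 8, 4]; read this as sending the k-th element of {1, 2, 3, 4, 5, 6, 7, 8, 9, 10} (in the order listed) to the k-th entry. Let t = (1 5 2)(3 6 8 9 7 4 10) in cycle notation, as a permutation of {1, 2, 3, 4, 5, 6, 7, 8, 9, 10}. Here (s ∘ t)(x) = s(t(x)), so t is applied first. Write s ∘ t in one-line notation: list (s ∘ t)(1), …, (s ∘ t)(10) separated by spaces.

10 6 5 4 2 3 7 8 1 9

For each element, apply t then s: 1 → 5 → 10; 2 → 1 → 6; 3 → 6 → 5; 4 → 10 → 4; 5 → 2 → 2; 6 → 8 → 3; 7 → 4 → 7; 8 → 9 → 8; 9 → 7 → 1; 10 → 3 → 9.
Collecting the images, s ∘ t = [10 6 5 4 2 3 7 8 1 9].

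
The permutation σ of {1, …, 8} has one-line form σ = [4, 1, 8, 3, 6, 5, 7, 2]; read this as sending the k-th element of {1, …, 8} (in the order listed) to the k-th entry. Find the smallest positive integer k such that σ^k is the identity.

10

Decomposing into disjoint cycles gives cycle lengths 5, 2, 1.
The order of σ is the least common multiple of its cycle lengths: lcm(5, 2) = 10.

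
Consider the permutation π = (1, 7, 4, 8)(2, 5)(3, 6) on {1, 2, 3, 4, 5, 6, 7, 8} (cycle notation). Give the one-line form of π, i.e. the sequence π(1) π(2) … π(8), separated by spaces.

7 5 6 8 2 3 4 1

Image by image: 1→7, 2→5, 3→6, 4→8, 5→2, 6→3, 7→4, 8→1.
Listing these in domain order gives 7 5 6 8 2 3 4 1.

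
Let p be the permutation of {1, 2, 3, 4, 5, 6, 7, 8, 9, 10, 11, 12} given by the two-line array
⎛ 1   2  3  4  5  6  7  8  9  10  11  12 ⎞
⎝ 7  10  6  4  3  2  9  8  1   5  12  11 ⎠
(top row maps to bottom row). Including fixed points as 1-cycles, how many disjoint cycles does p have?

5

The cycle decomposition is (1 7 9)(2 10 5 3 6)(4)(8)(11 12), which has 5 cycles (counting 1-cycles).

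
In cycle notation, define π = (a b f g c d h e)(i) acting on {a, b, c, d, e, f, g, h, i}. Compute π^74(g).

g lies in the 8-cycle (a b f g c d h e).
Since the cycle has length 8, π^74 acts on it the same as π^2 (74 mod 8 = 2).
Advancing 2 steps from g: g → c → d.

d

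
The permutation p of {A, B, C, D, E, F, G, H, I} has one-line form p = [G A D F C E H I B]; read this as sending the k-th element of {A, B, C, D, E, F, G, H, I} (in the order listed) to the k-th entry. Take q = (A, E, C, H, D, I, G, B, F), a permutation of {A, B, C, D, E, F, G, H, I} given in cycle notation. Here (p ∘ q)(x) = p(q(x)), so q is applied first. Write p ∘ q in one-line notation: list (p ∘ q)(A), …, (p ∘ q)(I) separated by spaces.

C E I B D G A F H

For each element, apply q then p: A → E → C; B → F → E; C → H → I; D → I → B; E → C → D; F → A → G; G → B → A; H → D → F; I → G → H.
Collecting the images, p ∘ q = [C E I B D G A F H].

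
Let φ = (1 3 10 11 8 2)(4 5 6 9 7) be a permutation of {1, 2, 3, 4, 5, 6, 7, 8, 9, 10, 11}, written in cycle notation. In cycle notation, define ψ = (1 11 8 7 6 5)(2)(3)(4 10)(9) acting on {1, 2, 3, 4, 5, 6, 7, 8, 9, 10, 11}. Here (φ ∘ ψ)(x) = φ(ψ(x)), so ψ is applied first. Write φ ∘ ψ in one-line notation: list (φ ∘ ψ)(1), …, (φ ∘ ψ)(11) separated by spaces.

(φ ∘ ψ)(x) = φ(ψ(x)). Computing each image: φ(ψ(1)) = φ(11) = 8, φ(ψ(2)) = φ(2) = 1, φ(ψ(3)) = φ(3) = 10, φ(ψ(4)) = φ(10) = 11, φ(ψ(5)) = φ(1) = 3, φ(ψ(6)) = φ(5) = 6, φ(ψ(7)) = φ(6) = 9, φ(ψ(8)) = φ(7) = 4, φ(ψ(9)) = φ(9) = 7, φ(ψ(10)) = φ(4) = 5, φ(ψ(11)) = φ(8) = 2.
Hence φ ∘ ψ = [8 1 10 11 3 6 9 4 7 5 2].

8 1 10 11 3 6 9 4 7 5 2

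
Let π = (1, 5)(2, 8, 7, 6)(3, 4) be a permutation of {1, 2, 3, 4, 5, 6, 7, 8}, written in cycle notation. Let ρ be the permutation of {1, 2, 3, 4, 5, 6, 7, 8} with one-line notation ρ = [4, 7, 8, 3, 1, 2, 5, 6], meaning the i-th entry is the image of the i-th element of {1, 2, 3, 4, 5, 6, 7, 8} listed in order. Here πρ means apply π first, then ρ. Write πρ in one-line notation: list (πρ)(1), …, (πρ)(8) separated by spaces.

(πρ)(x) = ρ(π(x)). Computing each image: ρ(π(1)) = ρ(5) = 1, ρ(π(2)) = ρ(8) = 6, ρ(π(3)) = ρ(4) = 3, ρ(π(4)) = ρ(3) = 8, ρ(π(5)) = ρ(1) = 4, ρ(π(6)) = ρ(2) = 7, ρ(π(7)) = ρ(6) = 2, ρ(π(8)) = ρ(7) = 5.
Hence πρ = [1 6 3 8 4 7 2 5].

1 6 3 8 4 7 2 5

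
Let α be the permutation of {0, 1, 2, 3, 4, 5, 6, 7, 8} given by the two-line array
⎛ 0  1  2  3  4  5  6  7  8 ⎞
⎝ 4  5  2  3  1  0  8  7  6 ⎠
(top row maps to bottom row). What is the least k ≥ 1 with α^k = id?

Decomposing into disjoint cycles gives cycle lengths 4, 2, 1, 1, 1.
Since disjoint cycles commute, ord(α) = lcm(4, 2) = 4.

4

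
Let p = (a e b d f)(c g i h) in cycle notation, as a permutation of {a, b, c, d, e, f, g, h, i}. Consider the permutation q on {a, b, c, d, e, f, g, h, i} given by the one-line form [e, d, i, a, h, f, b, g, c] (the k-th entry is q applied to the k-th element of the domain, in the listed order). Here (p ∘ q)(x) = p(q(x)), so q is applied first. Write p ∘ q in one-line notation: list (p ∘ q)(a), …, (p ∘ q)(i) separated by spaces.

For each element, apply q then p: a → e → b; b → d → f; c → i → h; d → a → e; e → h → c; f → f → a; g → b → d; h → g → i; i → c → g.
Collecting the images, p ∘ q = [b f h e c a d i g].

b f h e c a d i g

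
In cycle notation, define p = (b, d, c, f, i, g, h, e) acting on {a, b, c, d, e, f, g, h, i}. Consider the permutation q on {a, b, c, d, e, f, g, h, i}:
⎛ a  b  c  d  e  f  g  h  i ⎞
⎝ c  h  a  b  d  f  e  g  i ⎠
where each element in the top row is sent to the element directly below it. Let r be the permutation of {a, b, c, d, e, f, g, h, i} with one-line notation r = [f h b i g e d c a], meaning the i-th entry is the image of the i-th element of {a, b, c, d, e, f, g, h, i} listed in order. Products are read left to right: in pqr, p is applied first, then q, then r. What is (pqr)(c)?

e

(pqr)(c) = r(q(p(c))). p(c) = f, then q(f) = f, then r(f) = e, so the result is e.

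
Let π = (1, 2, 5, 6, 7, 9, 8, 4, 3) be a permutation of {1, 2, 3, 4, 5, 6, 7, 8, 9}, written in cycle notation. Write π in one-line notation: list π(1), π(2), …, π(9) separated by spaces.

2 5 1 3 6 7 9 4 8

Image by image: 1→2, 2→5, 3→1, 4→3, 5→6, 6→7, 7→9, 8→4, 9→8.
Listing these in domain order gives 2 5 1 3 6 7 9 4 8.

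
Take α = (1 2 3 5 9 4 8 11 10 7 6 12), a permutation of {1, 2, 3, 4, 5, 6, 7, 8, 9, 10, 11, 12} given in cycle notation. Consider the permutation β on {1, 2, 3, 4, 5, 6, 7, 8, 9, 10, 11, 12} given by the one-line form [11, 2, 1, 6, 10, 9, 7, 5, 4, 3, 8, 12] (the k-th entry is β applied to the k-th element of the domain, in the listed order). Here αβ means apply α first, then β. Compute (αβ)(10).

First apply α: α(10) = 7, then β(7) = 7. Thus (αβ)(10) = 7.

7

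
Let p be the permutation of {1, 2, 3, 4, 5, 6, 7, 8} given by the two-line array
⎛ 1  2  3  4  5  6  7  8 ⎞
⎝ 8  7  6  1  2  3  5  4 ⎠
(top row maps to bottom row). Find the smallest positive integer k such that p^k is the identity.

Decomposing into disjoint cycles gives cycle lengths 3, 3, 2.
The order is lcm(3, 3, 2) = 6.

6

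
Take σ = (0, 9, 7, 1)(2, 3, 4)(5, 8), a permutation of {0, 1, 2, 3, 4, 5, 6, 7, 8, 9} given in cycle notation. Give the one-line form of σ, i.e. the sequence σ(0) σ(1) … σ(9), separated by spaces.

9 0 3 4 2 8 6 1 5 7

Reading each image from the cycles: 0↦9, 1↦0, 2↦3, 3↦4, 4↦2, 5↦8, 6↦6, 7↦1, 8↦5, 9↦7.
Listing these in domain order gives 9 0 3 4 2 8 6 1 5 7.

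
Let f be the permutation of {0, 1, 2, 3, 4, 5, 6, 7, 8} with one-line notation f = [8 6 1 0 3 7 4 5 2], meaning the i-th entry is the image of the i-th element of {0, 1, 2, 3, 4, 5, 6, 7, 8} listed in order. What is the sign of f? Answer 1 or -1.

-1

In disjoint-cycle form the cycle lengths are 7, 2.
A cycle is odd iff its length is even; f has 1 even-length cycle, so sgn(f) = (−1)^1 and f is odd.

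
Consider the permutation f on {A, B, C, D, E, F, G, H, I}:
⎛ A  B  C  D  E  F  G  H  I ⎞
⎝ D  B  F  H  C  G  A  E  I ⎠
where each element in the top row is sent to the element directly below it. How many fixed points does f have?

2

The fixed points (elements with f(x) = x) are {B, I}, so there are 2.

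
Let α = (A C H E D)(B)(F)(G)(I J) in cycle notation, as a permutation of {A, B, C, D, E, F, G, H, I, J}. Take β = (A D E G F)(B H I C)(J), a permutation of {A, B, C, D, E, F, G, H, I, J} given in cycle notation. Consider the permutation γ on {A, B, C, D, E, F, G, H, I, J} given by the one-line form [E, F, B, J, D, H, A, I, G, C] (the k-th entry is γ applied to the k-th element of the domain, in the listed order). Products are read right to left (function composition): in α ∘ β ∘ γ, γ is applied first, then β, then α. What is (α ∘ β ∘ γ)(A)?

Chase A: γ(A) = E; β(E) = G; α(G) = G. Hence (α ∘ β ∘ γ)(A) = G.

G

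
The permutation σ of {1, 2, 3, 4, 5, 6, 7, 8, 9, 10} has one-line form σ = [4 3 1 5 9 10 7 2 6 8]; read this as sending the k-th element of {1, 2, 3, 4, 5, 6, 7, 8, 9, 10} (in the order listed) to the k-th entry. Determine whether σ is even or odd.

even

In disjoint-cycle form the cycle lengths are 9, 1.
A cycle is odd iff its length is even; σ has 0 even-length cycles, so sgn(σ) = (−1)^0 and σ is even.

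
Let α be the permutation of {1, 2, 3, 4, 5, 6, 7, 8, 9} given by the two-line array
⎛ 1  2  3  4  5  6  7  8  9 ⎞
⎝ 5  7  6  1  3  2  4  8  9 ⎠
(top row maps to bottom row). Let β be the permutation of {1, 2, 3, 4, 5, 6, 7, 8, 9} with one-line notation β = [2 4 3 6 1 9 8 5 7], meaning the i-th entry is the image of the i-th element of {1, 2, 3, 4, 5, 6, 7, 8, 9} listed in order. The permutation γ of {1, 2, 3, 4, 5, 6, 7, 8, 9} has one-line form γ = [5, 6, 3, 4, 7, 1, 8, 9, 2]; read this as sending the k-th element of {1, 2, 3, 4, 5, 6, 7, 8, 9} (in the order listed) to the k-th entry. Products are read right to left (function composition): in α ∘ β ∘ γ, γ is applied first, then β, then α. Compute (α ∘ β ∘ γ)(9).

(α ∘ β ∘ γ)(9) = α(β(γ(9))). γ(9) = 2, then β(2) = 4, then α(4) = 1, so the result is 1.

1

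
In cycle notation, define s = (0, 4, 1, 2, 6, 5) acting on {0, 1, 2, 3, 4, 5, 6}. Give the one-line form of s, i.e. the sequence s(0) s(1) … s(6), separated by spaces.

4 2 6 3 1 0 5

Image by image: 0↦4, 1↦2, 2↦6, 3↦3, 4↦1, 5↦0, 6↦5.
Listing these in domain order gives 4 2 6 3 1 0 5.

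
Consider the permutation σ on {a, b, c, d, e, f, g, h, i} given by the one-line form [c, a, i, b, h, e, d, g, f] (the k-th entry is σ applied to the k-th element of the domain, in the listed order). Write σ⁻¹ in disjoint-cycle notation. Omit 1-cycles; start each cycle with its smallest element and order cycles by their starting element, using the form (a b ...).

First write σ in disjoint cycles: (a c i f e h g d b).
Reversing each cycle (and rotating so the smallest element leads) gives σ⁻¹ = (a b d g h e f i c).

(a b d g h e f i c)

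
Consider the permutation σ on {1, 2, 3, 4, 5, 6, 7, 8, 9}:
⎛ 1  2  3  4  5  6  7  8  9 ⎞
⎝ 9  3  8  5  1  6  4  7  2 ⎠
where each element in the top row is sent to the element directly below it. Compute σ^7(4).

7

Tracing 4 → 5 → … returns to 4 after 8 steps, so 4 lies in an 8-cycle (1 9 2 3 8 7 4 5).
Advancing 7 steps from 4: 4 → 5 → 1 → 9 → 2 → 3 → 8 → 7.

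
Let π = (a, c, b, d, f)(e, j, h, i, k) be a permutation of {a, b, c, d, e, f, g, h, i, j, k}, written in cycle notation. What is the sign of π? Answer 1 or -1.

The cycle lengths are 5, 5, 1.
A cycle of length ℓ contributes ℓ−1 transpositions, so π is a product of 4 + 4 = 8 transpositions — even.

1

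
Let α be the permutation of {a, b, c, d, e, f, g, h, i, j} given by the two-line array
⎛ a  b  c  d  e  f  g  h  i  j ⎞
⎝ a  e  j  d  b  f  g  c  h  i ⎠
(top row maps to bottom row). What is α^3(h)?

Tracing h → c → … returns to h after 4 steps, so h lies in a 4-cycle (c j i h).
Stepping 3 places around the cycle: h → c → j → i.

i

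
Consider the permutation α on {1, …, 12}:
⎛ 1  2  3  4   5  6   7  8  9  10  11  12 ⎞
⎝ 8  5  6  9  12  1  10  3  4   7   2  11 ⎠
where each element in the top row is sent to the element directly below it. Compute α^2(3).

Tracing 3 → 6 → … returns to 3 after 4 steps, so 3 lies in a 4-cycle (1, 8, 3, 6).
Stepping 2 places around the cycle: 3 → 6 → 1.

1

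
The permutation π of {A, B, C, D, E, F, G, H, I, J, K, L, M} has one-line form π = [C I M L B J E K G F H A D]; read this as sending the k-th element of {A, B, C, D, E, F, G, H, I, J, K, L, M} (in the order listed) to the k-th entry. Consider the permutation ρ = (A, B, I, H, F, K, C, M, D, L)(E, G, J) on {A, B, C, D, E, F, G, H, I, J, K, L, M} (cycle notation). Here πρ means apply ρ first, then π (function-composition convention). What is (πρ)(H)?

J

ρ(H) = F, then π(F) = J; composing gives (πρ)(H) = J.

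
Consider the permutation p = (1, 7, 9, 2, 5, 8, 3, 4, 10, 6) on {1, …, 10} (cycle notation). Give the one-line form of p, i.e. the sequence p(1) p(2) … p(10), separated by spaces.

Image by image: 1↦7, 2↦5, 3↦4, 4↦10, 5↦8, 6↦1, 7↦9, 8↦3, 9↦2, 10↦6.
So the one-line form is 7 5 4 10 8 1 9 3 2 6.

7 5 4 10 8 1 9 3 2 6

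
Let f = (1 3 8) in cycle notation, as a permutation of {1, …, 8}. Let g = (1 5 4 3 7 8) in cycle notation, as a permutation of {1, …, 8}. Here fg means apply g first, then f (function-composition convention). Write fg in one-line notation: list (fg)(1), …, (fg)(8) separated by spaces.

For each element, apply g then f: 1 → 5 → 5; 2 → 2 → 2; 3 → 7 → 7; 4 → 3 → 8; 5 → 4 → 4; 6 → 6 → 6; 7 → 8 → 1; 8 → 1 → 3.
So fg in one-line form is 5 2 7 8 4 6 1 3.

5 2 7 8 4 6 1 3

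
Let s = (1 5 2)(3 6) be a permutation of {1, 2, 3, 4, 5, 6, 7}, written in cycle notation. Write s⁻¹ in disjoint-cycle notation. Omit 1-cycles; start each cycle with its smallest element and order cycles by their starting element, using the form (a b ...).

Inverting a permutation written in cycle notation just reverses the order within every cycle.
Reversing each cycle of s and rotating so the smallest element leads gives (1 2 5)(3 6).

(1 2 5)(3 6)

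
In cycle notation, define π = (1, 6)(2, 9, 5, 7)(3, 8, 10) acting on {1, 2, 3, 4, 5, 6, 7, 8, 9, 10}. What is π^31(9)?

9 lies in the 4-cycle (2, 9, 5, 7).
On a 4-cycle, π^4 is the identity, so π^31 = π^3 there (31 ≡ 3 mod 4).
Stepping 3 places around the cycle: 9 → 5 → 7 → 2.

2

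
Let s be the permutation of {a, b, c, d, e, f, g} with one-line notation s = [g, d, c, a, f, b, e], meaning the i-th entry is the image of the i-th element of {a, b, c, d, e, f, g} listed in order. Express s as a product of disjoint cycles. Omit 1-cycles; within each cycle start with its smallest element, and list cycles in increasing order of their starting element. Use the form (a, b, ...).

Start at a and follow images: a → g → e → f → b → d → a, giving the cycle (a, g, e, f, b, d).
Continuing from each remaining unvisited element yields (a, g, e, f, b, d).

(a, g, e, f, b, d)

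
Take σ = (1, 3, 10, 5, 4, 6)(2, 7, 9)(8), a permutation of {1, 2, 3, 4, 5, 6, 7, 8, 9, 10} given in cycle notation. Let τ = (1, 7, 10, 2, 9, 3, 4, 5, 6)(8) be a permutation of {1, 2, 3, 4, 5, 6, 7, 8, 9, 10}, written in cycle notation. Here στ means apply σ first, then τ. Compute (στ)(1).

4

(στ)(1) = τ(σ(1)). σ(1) = 3, then τ(3) = 4. So (στ)(1) = 4.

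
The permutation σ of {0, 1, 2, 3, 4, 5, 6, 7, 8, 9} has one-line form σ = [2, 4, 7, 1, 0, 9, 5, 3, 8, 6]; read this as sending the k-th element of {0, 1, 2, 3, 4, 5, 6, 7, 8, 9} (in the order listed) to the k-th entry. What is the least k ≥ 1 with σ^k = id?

Writing σ as disjoint cycles, the cycle lengths are 6, 3, 1.
The order of σ is the least common multiple of its cycle lengths: lcm(6, 3) = 6.

6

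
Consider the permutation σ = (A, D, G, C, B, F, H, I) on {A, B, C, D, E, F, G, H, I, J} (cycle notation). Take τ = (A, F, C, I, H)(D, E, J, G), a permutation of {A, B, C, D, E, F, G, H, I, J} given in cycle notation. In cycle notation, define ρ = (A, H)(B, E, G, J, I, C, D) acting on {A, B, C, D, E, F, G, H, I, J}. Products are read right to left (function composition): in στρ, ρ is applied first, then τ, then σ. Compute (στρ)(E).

(στρ)(E) = σ(τ(ρ(E))). ρ(E) = G, then τ(G) = D, then σ(D) = G, so the result is G.

G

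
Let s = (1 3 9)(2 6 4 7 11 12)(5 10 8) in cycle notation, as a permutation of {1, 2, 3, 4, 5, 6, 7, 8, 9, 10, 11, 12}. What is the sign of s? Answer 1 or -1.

The cycle lengths are 6, 3, 3.
A cycle of length ℓ contributes ℓ−1 transpositions, so s is a product of 5 + 2 + 2 = 9 transpositions — odd.

-1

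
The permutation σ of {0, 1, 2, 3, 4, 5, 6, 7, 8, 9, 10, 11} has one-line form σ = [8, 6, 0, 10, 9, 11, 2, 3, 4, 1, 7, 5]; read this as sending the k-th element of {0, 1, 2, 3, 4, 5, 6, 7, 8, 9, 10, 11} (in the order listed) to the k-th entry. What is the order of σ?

42

Writing σ as disjoint cycles, the cycle lengths are 7, 3, 2.
The order is lcm(7, 3, 2) = 42.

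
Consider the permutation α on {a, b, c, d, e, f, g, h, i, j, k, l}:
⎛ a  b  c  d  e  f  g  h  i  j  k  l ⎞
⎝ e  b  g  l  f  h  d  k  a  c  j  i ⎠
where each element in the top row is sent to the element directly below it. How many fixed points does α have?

The fixed points (elements with α(x) = x) are {b}, so there is 1.

1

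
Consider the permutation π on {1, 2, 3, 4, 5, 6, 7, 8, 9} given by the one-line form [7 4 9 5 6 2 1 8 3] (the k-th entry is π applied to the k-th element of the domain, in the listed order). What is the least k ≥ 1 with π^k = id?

Decomposing into disjoint cycles gives cycle lengths 4, 2, 2, 1.
Since disjoint cycles commute, ord(π) = lcm(4, 2, 2) = 4.

4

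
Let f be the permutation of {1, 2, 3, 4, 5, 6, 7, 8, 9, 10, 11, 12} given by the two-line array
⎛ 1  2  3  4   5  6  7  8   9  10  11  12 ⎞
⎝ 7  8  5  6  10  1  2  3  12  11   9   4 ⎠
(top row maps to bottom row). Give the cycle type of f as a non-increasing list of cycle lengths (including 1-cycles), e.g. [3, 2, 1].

The disjoint cycles are (1, 7, 2, 8, 3, 5, 10, 11, 9, 12, 4, 6), with lengths 12 in non-increasing order.

[12]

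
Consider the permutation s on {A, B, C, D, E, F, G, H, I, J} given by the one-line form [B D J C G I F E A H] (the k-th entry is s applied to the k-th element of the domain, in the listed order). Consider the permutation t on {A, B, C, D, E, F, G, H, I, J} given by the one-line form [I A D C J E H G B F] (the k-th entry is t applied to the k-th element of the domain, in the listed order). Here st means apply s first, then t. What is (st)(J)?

First apply s: s(J) = H, then t(H) = G. Thus (st)(J) = G.

G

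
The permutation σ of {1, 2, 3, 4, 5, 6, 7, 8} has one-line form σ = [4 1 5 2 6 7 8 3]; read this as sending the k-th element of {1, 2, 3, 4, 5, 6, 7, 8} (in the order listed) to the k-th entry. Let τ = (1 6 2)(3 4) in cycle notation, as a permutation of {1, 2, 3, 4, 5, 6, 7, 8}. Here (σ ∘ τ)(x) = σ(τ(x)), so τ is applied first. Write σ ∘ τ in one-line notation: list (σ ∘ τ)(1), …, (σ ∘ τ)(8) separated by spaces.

7 4 2 5 6 1 8 3

(σ ∘ τ)(x) = σ(τ(x)). Computing each image: σ(τ(1)) = σ(6) = 7, σ(τ(2)) = σ(1) = 4, σ(τ(3)) = σ(4) = 2, σ(τ(4)) = σ(3) = 5, σ(τ(5)) = σ(5) = 6, σ(τ(6)) = σ(2) = 1, σ(τ(7)) = σ(7) = 8, σ(τ(8)) = σ(8) = 3.
Hence σ ∘ τ = [7 4 2 5 6 1 8 3].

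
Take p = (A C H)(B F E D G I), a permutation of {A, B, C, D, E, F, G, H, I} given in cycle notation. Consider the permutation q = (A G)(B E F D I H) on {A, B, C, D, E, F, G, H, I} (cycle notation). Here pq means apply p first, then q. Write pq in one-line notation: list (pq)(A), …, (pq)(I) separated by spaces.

(pq)(x) = q(p(x)). Computing each image: q(p(A)) = q(C) = C, q(p(B)) = q(F) = D, q(p(C)) = q(H) = B, q(p(D)) = q(G) = A, q(p(E)) = q(D) = I, q(p(F)) = q(E) = F, q(p(G)) = q(I) = H, q(p(H)) = q(A) = G, q(p(I)) = q(B) = E.
Hence pq = [C D B A I F H G E].

C D B A I F H G E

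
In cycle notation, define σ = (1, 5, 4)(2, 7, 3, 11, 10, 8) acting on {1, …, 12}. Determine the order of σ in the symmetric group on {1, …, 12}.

The cycle type of σ is (6, 3, 1, 1, 1).
Since disjoint cycles commute, ord(σ) = lcm(6, 3) = 6.

6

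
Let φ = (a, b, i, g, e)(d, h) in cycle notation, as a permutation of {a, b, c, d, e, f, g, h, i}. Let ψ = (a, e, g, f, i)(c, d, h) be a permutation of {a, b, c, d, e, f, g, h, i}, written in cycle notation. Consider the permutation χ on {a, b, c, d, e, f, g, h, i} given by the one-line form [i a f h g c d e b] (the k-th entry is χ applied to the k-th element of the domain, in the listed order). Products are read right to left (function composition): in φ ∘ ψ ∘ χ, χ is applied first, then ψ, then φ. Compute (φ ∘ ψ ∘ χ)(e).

f

(φ ∘ ψ ∘ χ)(e) = φ(ψ(χ(e))). χ(e) = g, then ψ(g) = f, then φ(f) = f, so the result is f.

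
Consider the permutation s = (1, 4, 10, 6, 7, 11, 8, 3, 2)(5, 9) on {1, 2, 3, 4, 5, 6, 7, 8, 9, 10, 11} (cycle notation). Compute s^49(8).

8 lies in the 9-cycle (1, 4, 10, 6, 7, 11, 8, 3, 2).
Since the cycle has length 9, s^49 acts on it the same as s^4 (49 mod 9 = 4).
Stepping 4 places around the cycle: 8 → 3 → 2 → 1 → 4.

4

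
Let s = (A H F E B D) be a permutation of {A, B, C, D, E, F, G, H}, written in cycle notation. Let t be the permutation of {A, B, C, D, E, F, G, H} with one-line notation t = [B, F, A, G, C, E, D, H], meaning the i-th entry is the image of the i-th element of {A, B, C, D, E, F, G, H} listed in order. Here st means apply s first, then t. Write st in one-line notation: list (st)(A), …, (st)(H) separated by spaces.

H G A B F C D E

(st)(x) = t(s(x)). Computing each image: t(s(A)) = t(H) = H, t(s(B)) = t(D) = G, t(s(C)) = t(C) = A, t(s(D)) = t(A) = B, t(s(E)) = t(B) = F, t(s(F)) = t(E) = C, t(s(G)) = t(G) = D, t(s(H)) = t(F) = E.
Hence st = [H G A B F C D E].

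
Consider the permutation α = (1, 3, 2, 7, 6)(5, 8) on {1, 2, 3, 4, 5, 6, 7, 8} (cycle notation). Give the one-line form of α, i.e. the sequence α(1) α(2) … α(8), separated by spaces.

3 7 2 4 8 1 6 5

Reading each image from the cycles: 1↦3, 2↦7, 3↦2, 4↦4, 5↦8, 6↦1, 7↦6, 8↦5.
Listing these in domain order gives 3 7 2 4 8 1 6 5.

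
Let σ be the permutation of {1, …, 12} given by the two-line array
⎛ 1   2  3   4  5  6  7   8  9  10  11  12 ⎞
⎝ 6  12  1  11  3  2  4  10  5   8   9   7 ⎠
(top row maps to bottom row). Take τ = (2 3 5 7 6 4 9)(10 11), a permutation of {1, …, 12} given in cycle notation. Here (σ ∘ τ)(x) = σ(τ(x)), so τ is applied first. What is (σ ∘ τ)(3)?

First apply τ: τ(3) = 5, then σ(5) = 3. Thus (σ ∘ τ)(3) = 3.

3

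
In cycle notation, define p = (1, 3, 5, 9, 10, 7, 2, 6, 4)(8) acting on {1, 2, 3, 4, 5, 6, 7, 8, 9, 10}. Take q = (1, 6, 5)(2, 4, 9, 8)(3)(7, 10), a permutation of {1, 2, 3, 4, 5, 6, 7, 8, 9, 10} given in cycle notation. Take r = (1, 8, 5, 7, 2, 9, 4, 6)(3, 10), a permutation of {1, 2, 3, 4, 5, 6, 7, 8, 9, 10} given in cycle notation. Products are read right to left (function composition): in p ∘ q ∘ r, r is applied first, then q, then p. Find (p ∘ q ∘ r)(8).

3

Chase 8: r(8) = 5; q(5) = 1; p(1) = 3. Hence (p ∘ q ∘ r)(8) = 3.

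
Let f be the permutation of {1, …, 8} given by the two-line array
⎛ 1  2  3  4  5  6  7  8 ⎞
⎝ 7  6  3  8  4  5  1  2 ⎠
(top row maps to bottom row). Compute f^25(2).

Tracing 2 → 6 → … returns to 2 after 5 steps, so 2 lies in a 5-cycle (2 6 5 4 8).
On a 5-cycle, f^5 is the identity, so f^25 = f^0 there (25 ≡ 0 mod 5).
So f^25(2) = 2.

2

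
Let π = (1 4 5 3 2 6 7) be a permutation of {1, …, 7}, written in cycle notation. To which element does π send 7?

7 appears in (1 4 5 3 2 6 7); the next entry (wrapping around) is 1.

1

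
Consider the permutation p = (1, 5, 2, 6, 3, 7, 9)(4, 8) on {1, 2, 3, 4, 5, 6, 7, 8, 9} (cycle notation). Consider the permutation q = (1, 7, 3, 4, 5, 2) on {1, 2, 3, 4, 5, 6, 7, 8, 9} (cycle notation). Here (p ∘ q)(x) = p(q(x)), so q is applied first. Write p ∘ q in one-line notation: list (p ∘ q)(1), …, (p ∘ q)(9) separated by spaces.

(p ∘ q)(x) = p(q(x)). Computing each image: p(q(1)) = p(7) = 9, p(q(2)) = p(1) = 5, p(q(3)) = p(4) = 8, p(q(4)) = p(5) = 2, p(q(5)) = p(2) = 6, p(q(6)) = p(6) = 3, p(q(7)) = p(3) = 7, p(q(8)) = p(8) = 4, p(q(9)) = p(9) = 1.
Hence p ∘ q = [9 5 8 2 6 3 7 4 1].

9 5 8 2 6 3 7 4 1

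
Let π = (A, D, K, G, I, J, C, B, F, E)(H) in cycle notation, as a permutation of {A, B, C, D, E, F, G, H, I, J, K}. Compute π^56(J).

J lies in the 10-cycle (A, D, K, G, I, J, C, B, F, E).
Powers repeat with period 10 on this cycle, and 56 mod 10 = 6, so π^56(J) = π^6(J).
Advancing 6 steps from J: J → C → B → F → E → A → D.

D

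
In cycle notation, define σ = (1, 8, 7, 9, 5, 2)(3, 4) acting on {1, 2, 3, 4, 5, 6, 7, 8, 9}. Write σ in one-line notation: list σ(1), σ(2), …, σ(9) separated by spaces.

Reading each image from the cycles: 1→8, 2→1, 3→4, 4→3, 5→2, 6→6, 7→9, 8→7, 9→5.
So the one-line form is 8 1 4 3 2 6 9 7 5.

8 1 4 3 2 6 9 7 5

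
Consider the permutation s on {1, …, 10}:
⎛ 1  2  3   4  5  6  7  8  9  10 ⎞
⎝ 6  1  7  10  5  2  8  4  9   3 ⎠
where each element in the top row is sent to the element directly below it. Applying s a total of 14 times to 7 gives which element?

3

Tracing 7 → 8 → … returns to 7 after 5 steps, so 7 lies in a 5-cycle (3 7 8 4 10).
Since the cycle has length 5, s^14 acts on it the same as s^4 (14 mod 5 = 4).
Advancing 4 steps from 7: 7 → 8 → 4 → 10 → 3.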